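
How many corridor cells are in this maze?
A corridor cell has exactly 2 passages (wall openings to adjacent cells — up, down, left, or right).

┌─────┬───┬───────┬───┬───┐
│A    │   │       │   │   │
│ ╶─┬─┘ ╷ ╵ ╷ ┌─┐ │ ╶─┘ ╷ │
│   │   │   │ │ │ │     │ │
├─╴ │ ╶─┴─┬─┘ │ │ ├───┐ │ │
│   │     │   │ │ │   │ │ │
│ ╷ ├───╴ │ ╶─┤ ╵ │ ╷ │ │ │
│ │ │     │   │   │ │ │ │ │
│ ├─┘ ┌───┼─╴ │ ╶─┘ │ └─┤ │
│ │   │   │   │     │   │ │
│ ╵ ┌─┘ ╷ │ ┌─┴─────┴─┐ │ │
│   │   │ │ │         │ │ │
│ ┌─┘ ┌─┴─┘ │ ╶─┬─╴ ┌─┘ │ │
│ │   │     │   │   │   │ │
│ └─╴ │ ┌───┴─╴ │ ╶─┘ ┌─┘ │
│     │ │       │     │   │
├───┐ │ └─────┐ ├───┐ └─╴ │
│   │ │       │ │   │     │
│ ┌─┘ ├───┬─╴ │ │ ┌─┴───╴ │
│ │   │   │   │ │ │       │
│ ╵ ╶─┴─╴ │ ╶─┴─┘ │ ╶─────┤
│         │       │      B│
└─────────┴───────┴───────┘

Counting cells with exactly 2 passages:
Total corridor cells: 115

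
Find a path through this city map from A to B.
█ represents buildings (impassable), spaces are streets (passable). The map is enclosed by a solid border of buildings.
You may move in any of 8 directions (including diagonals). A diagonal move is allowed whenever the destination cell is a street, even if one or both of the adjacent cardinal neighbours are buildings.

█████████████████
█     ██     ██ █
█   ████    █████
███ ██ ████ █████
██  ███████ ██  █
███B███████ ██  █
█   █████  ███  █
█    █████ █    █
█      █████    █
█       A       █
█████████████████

Finding the shortest path from A to B:
Movement: 8-directional
Path length: 6 steps
Directions: left → left → up-left → up-left → up-left → up

Solution:

█████████████████
█     ██     ██ █
█   ████    █████
███ ██ ████ █████
██  ███████ ██  █
███B███████ ██  █
█  ↑█████  ███  █
█   ↖█████ █    █
█    ↖ █████    █
█     ↖←A       █
█████████████████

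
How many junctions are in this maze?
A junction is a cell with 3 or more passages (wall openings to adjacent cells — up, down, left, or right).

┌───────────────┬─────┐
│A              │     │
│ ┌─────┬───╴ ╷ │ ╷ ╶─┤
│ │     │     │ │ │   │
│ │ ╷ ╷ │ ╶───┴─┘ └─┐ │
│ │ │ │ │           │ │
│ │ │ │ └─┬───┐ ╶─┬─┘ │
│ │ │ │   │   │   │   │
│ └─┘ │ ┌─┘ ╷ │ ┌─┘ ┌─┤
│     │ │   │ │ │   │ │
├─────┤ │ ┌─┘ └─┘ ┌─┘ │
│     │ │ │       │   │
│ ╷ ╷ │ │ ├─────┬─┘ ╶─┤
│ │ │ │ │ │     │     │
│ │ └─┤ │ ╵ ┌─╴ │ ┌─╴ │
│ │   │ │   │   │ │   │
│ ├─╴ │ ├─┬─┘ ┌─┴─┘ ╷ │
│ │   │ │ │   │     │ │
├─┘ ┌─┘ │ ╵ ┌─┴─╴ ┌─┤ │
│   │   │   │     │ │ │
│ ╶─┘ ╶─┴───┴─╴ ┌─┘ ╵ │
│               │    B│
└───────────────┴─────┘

Checking each cell for number of passages:

Junctions found (3+ passages):
  (0, 6): 3 passages
  (0, 9): 3 passages
  (1, 2): 3 passages
  (2, 7): 3 passages
  (2, 8): 3 passages
  (3, 3): 3 passages
  (3, 7): 3 passages
  (5, 1): 3 passages
  (5, 6): 3 passages
  (6, 9): 3 passages
  (7, 10): 3 passages
  (8, 8): 3 passages
  (9, 7): 3 passages
  (10, 2): 3 passages
  (10, 9): 3 passages
Total junctions: 15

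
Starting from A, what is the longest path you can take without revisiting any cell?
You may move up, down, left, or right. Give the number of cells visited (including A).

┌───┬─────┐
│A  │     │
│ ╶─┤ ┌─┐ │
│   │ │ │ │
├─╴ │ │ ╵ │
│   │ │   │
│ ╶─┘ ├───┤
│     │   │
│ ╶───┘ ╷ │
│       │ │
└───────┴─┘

Finding longest simple path using DFS:
Start: (0, 0)
Longest path visits 17 cells
Path: A → down → right → down → left → down → right → right → up → up → up → right → right → down → down → left → up

Solution:

┌───┬─────┐
│A  │↱ → ↓│
│ ╶─┤ ┌─┐ │
│↳ ↓│↑│B│↓│
├─╴ │ │ ╵ │
│↓ ↲│↑│↑ ↲│
│ ╶─┘ ├───┤
│↳ → ↑│   │
│ ╶───┘ ╷ │
│       │ │
└───────┴─┘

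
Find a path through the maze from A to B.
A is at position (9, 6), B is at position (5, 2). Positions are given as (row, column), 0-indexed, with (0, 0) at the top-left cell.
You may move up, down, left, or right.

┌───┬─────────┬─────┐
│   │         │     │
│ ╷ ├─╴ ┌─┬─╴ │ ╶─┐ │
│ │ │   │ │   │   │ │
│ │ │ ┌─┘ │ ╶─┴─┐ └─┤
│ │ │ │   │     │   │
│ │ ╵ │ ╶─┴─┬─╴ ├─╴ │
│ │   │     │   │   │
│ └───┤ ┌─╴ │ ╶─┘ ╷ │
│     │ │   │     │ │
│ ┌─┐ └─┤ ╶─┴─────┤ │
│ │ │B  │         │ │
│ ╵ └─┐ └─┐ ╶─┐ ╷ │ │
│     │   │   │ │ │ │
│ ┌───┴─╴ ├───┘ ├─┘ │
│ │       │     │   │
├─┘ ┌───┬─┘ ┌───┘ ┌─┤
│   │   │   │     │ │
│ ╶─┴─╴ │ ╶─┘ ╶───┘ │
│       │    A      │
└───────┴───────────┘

Finding the shortest path from (9, 6) to (5, 2):
Path length: 40 steps
Directions: up → right → right → up → right → up → up → up → up → left → down → left → left → up → right → up → left → left → up → right → up → left → left → left → down → left → down → down → left → up → up → up → left → down → down → down → down → right → right → down

Solution:

┌───┬─────────┬─────┐
│↓ ↰│  ↓ ← ← ↰│     │
│ ╷ ├─╴ ┌─┬─╴ │ ╶─┐ │
│↓│↑│↓ ↲│ │↱ ↑│   │ │
│ │ │ ┌─┘ │ ╶─┴─┐ └─┤
│↓│↑│↓│   │↑ ← ↰│   │
│ │ ╵ │ ╶─┴─┬─╴ ├─╴ │
│↓│↑ ↲│     │↱ ↑│↓ ↰│
│ └───┤ ┌─╴ │ ╶─┘ ╷ │
│↳ → ↓│ │   │↑ ← ↲│↑│
│ ┌─┐ └─┤ ╶─┴─────┤ │
│ │ │B  │         │↑│
│ ╵ └─┐ └─┐ ╶─┐ ╷ │ │
│     │   │   │ │ │↑│
│ ┌───┴─╴ ├───┘ ├─┘ │
│ │       │     │↱ ↑│
├─┘ ┌───┬─┘ ┌───┘ ┌─┤
│   │   │   │↱ → ↑│ │
│ ╶─┴─╴ │ ╶─┘ ╶───┘ │
│       │    A      │
└───────┴───────────┘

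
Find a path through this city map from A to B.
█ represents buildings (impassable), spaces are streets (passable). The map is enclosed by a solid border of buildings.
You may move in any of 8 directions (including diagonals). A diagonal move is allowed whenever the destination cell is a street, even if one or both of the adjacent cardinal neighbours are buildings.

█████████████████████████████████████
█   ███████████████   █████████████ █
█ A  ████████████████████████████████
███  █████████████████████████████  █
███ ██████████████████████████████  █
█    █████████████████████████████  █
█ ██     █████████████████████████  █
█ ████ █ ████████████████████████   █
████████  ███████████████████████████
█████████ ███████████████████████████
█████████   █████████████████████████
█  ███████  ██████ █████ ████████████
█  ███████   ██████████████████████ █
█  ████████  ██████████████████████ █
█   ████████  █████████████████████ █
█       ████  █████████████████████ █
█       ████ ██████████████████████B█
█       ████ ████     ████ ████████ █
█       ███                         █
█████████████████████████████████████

Finding the shortest path from A to B:
Movement: 8-directional
Path length: 41 steps
Directions: down-right → down → down-right → down-right → right → right → down-right → down → down-right → down → down-right → down → down-right → down-right → down → down → down → down-right → right → right → right → right → right → right → right → right → right → right → right → right → right → right → right → right → right → right → right → right → right → up-right → up

Solution:

█████████████████████████████████████
█   ███████████████   █████████████ █
█ A  ████████████████████████████████
███↓ █████████████████████████████  █
███↘██████████████████████████████  █
█   ↘█████████████████████████████  █
█ ██ →→↘ █████████████████████████  █
█ ████ █↓████████████████████████   █
████████↘ ███████████████████████████
█████████↓███████████████████████████
█████████↘  █████████████████████████
█  ███████↓ ██████ █████ ████████████
█  ███████↘  ██████████████████████ █
█  ████████↘ ██████████████████████ █
█   ████████↓ █████████████████████ █
█       ████↓ █████████████████████ █
█       ████↓██████████████████████B█
█       ████↘████     ████ ████████↑█
█       ███  →→→→→→→→→→→→→→→→→→→→→↗ █
█████████████████████████████████████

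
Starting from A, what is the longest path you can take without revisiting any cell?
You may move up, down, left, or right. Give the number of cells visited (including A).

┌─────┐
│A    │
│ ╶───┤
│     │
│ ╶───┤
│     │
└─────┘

Finding longest simple path using DFS:
Start: (0, 0)
Longest path visits 5 cells
Path: A → down → down → right → right

Solution:

┌─────┐
│A    │
│ ╶───┤
│↓    │
│ ╶───┤
│↳ → B│
└─────┘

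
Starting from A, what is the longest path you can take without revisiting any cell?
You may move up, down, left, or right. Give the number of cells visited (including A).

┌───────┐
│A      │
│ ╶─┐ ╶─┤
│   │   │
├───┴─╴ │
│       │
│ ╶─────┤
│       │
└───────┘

Finding longest simple path using DFS:
Start: (0, 0)
Longest path visits 13 cells
Path: A → right → right → down → right → down → left → left → left → down → right → right → right

Solution:

┌───────┐
│A → ↓  │
│ ╶─┐ ╶─┤
│   │↳ ↓│
├───┴─╴ │
│↓ ← ← ↲│
│ ╶─────┤
│↳ → → B│
└───────┘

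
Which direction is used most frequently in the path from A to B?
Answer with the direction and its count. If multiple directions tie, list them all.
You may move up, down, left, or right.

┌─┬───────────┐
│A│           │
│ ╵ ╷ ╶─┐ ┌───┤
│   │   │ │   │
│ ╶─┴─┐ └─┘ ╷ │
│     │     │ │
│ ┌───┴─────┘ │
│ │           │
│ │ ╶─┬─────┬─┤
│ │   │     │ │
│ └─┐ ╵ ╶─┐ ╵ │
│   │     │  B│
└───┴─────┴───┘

Directions: down, right, up, right, down, right, down, right, right, up, right, down, down, left, left, left, left, left, down, right, down, right, up, right, right, down, right
Counts: {'down': 8, 'right': 11, 'up': 3, 'left': 5}
Most common: right (11 times)

Solution:

┌─┬───────────┐
│A│↱ ↓        │
│ ╵ ╷ ╶─┐ ┌───┤
│↳ ↑│↳ ↓│ │↱ ↓│
│ ╶─┴─┐ └─┘ ╷ │
│     │↳ → ↑│↓│
│ ┌───┴─────┘ │
│ │↓ ← ← ← ← ↲│
│ │ ╶─┬─────┬─┤
│ │↳ ↓│↱ → ↓│ │
│ └─┐ ╵ ╶─┐ ╵ │
│   │↳ ↑  │↳ B│
└───┴─────┴───┘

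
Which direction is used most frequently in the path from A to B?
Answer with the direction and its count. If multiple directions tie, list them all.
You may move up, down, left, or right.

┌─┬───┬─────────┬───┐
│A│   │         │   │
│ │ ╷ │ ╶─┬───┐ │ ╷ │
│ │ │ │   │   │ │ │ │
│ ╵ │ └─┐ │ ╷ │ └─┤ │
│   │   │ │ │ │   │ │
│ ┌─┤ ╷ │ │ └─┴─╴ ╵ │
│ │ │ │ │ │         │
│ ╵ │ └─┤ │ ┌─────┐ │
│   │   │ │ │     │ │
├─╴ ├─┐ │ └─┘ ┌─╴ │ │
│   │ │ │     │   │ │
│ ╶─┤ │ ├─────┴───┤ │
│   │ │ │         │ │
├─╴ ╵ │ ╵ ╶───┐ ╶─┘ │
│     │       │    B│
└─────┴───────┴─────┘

Directions: down, down, right, up, up, right, down, down, down, down, right, down, down, down, right, up, right, right, right, down, right, right
Counts: {'down': 10, 'right': 9, 'up': 3}
Most common: down (10 times)

Solution:

┌─┬───┬─────────┬───┐
│A│↱ ↓│         │   │
│ │ ╷ │ ╶─┬───┐ │ ╷ │
│↓│↑│↓│   │   │ │ │ │
│ ╵ │ └─┐ │ ╷ │ └─┤ │
│↳ ↑│↓  │ │ │ │   │ │
│ ┌─┤ ╷ │ │ └─┴─╴ ╵ │
│ │ │↓│ │ │         │
│ ╵ │ └─┤ │ ┌─────┐ │
│   │↳ ↓│ │ │     │ │
├─╴ ├─┐ │ └─┘ ┌─╴ │ │
│   │ │↓│     │   │ │
│ ╶─┤ │ ├─────┴───┤ │
│   │ │↓│↱ → → ↓  │ │
├─╴ ╵ │ ╵ ╶───┐ ╶─┘ │
│     │↳ ↑    │↳ → B│
└─────┴───────┴─────┘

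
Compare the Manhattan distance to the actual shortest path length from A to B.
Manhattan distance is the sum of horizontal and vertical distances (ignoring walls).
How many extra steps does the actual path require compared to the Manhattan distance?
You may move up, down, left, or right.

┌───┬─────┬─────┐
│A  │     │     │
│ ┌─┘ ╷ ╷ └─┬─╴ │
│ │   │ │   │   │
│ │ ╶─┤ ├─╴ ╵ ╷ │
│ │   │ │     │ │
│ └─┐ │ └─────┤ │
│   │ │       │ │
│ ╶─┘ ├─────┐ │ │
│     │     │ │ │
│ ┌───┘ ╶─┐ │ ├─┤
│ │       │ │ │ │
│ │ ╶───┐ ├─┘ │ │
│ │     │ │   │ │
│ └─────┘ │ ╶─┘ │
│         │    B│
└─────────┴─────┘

Manhattan distance: |7 - 0| + |7 - 0| = 14
Actual path length: 26
Extra steps: 26 - 14 = 12

Solution:

┌───┬─────┬─────┐
│A  │↱ ↓  │     │
│ ┌─┘ ╷ ╷ └─┬─╴ │
│↓│↱ ↑│↓│   │   │
│ │ ╶─┤ ├─╴ ╵ ╷ │
│↓│↑ ↰│↓│     │ │
│ └─┐ │ └─────┤ │
│↓  │↑│↳ → → ↓│ │
│ ╶─┘ ├─────┐ │ │
│↳ → ↑│     │↓│ │
│ ┌───┘ ╶─┐ │ ├─┤
│ │       │ │↓│ │
│ │ ╶───┐ ├─┘ │ │
│ │     │ │↓ ↲│ │
│ └─────┘ │ ╶─┘ │
│         │↳ → B│
└─────────┴─────┘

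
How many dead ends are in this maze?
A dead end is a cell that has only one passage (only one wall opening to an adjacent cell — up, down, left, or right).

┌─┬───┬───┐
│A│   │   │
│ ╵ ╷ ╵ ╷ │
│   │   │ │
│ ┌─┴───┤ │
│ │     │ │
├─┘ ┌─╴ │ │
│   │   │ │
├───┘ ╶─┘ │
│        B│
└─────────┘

Checking each cell for number of passages:

Dead ends found at positions:
  (0, 0)
  (2, 0)
  (3, 0)
  (4, 0)
Total dead ends: 4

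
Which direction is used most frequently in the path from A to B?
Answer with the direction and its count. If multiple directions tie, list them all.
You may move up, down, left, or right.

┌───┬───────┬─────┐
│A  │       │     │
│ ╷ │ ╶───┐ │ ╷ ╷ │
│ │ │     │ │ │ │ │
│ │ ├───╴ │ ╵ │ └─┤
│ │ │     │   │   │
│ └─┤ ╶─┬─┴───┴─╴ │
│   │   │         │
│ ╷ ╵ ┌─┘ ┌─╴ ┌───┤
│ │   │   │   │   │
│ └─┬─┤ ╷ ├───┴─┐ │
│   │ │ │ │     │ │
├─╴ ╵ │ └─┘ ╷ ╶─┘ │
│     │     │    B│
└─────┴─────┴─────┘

Directions: down, down, down, right, down, right, up, up, right, right, up, left, left, up, right, right, right, down, down, right, up, up, right, down, down, right, down, left, left, left, left, down, left, down, down, right, right, up, right, down, right, right
Counts: {'down': 13, 'right': 15, 'up': 7, 'left': 7}
Most common: right (15 times)

Solution:

┌───┬───────┬─────┐
│A  │↱ → → ↓│↱ ↓  │
│ ╷ │ ╶───┐ │ ╷ ╷ │
│↓│ │↑ ← ↰│↓│↑│↓│ │
│ │ ├───╴ │ ╵ │ └─┤
│↓│ │↱ → ↑│↳ ↑│↳ ↓│
│ └─┤ ╶─┬─┴───┴─╴ │
│↳ ↓│↑  │↓ ← ← ← ↲│
│ ╷ ╵ ┌─┘ ┌─╴ ┌───┤
│ │↳ ↑│↓ ↲│   │   │
│ └─┬─┤ ╷ ├───┴─┐ │
│   │ │↓│ │↱ ↓  │ │
├─╴ ╵ │ └─┘ ╷ ╶─┘ │
│     │↳ → ↑│↳ → B│
└─────┴─────┴─────┘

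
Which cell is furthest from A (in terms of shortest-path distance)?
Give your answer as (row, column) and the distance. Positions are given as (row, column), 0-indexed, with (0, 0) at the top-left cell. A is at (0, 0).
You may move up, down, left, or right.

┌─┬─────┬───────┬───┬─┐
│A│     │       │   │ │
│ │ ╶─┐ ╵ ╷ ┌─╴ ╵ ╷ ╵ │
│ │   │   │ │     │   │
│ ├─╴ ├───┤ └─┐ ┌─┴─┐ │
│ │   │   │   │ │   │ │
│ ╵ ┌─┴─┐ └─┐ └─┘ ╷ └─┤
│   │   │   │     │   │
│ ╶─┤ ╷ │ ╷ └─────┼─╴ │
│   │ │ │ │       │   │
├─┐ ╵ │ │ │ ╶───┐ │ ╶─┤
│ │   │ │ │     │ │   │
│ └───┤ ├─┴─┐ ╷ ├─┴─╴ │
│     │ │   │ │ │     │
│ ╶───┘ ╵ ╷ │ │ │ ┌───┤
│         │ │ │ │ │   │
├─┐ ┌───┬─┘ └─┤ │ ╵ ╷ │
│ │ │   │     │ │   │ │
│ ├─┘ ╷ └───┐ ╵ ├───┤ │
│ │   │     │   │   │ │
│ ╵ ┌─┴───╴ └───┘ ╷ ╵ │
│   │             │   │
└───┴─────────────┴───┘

Computing BFS distances from A to all cells:
Furthest cell: (8, 0)
Distance: 58 steps

Path from A to the furthest cell:

┌─┬─────┬───────┬───┬─┐
│A│↱ → ↓│↱ ↓    │   │ │
│ │ ╶─┐ ╵ ╷ ┌─╴ ╵ ╷ ╵ │
│↓│↑ ↰│↳ ↑│↓│     │   │
│ ├─╴ ├───┤ └─┐ ┌─┴─┐ │
│↓│↱ ↑│   │↳ ↓│ │↱ ↓│ │
│ ╵ ┌─┴─┐ └─┐ └─┘ ╷ └─┤
│↳ ↑│   │   │↳ → ↑│↳ ↓│
│ ╶─┤ ╷ │ ╷ └─────┼─╴ │
│   │ │ │ │       │↓ ↲│
├─┐ ╵ │ │ │ ╶───┐ │ ╶─┤
│ │   │ │ │     │ │↳ ↓│
│ └───┤ ├─┴─┐ ╷ ├─┴─╴ │
│     │ │   │ │ │↓ ← ↲│
│ ╶───┘ ╵ ╷ │ │ │ ┌───┤
│         │ │ │ │↓│↱ ↓│
├─┐ ┌───┬─┘ └─┤ │ ╵ ╷ │
│B│ │↓ ↰│     │ │↳ ↑│↓│
│ ├─┘ ╷ └───┐ ╵ ├───┤ │
│↑│↓ ↲│↑ ← ↰│   │↓ ↰│↓│
│ ╵ ┌─┴───╴ └───┘ ╷ ╵ │
│↑ ↲│      ↑ ← ← ↲│↑ ↲│
└───┴─────────────┴───┘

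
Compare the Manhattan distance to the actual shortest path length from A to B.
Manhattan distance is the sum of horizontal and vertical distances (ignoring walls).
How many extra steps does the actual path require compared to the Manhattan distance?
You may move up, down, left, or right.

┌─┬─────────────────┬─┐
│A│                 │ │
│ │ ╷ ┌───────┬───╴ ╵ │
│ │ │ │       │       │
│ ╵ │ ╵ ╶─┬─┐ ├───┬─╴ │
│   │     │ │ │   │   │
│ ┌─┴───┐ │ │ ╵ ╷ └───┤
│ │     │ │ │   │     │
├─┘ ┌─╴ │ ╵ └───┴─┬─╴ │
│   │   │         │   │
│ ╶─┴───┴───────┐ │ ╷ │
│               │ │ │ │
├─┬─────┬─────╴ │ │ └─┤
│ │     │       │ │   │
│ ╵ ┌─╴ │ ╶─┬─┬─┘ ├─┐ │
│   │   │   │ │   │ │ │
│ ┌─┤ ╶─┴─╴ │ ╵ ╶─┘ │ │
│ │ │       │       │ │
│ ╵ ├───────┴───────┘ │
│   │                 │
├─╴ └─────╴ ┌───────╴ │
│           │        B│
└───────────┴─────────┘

Manhattan distance: |10 - 0| + |10 - 0| = 20
Actual path length: 30
Extra steps: 30 - 20 = 10

Solution:

┌─┬─────────────────┬─┐
│A│↱ ↓              │ │
│ │ ╷ ┌───────┬───╴ ╵ │
│↓│↑│↓│↱ → → ↓│       │
│ ╵ │ ╵ ╶─┬─┐ ├───┬─╴ │
│↳ ↑│↳ ↑  │ │↓│↱ ↓│   │
│ ┌─┴───┐ │ │ ╵ ╷ └───┤
│ │     │ │ │↳ ↑│↳ → ↓│
├─┘ ┌─╴ │ ╵ └───┴─┬─╴ │
│   │   │         │↓ ↲│
│ ╶─┴───┴───────┐ │ ╷ │
│               │ │↓│ │
├─┬─────┬─────╴ │ │ └─┤
│ │     │       │ │↳ ↓│
│ ╵ ┌─╴ │ ╶─┬─┬─┘ ├─┐ │
│   │   │   │ │   │ │↓│
│ ┌─┤ ╶─┴─╴ │ ╵ ╶─┘ │ │
│ │ │       │       │↓│
│ ╵ ├───────┴───────┘ │
│   │                ↓│
├─╴ └─────╴ ┌───────╴ │
│           │        B│
└───────────┴─────────┘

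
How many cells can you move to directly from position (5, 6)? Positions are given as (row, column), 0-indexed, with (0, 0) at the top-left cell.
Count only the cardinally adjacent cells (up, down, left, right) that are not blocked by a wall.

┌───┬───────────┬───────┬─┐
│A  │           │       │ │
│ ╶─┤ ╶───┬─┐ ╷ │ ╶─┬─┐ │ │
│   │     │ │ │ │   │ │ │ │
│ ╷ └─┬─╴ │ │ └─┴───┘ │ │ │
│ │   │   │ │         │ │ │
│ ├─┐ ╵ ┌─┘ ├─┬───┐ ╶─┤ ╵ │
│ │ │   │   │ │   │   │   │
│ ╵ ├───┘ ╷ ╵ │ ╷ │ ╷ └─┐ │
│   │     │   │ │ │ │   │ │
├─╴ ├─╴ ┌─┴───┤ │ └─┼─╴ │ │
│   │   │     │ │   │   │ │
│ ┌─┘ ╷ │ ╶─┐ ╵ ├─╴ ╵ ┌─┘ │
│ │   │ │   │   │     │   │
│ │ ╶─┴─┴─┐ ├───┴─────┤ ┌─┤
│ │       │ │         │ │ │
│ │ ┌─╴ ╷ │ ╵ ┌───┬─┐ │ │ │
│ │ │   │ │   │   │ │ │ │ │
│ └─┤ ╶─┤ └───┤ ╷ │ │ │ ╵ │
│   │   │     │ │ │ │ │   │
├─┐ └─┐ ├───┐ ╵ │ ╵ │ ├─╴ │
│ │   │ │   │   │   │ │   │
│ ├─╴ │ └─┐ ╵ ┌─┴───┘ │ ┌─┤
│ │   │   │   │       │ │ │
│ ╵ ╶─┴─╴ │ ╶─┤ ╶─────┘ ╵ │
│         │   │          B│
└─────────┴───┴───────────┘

Checking passable neighbors of (5, 6):
Neighbors: (6, 6), (5, 5)
Count: 2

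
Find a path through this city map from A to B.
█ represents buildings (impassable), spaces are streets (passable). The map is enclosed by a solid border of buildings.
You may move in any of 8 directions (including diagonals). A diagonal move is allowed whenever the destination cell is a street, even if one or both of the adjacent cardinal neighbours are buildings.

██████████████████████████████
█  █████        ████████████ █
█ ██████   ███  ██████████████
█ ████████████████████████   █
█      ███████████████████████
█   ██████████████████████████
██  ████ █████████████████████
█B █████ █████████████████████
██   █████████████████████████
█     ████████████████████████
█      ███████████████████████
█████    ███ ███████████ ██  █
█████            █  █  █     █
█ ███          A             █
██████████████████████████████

Finding the shortest path from A to B:
Movement: 8-directional
Path length: 14 steps
Directions: left → left → left → left → left → left → left → left → up-left → up-left → up-left → up-left → up-left → up-left

Solution:

██████████████████████████████
█  █████        ████████████ █
█ ██████   ███  ██████████████
█ ████████████████████████   █
█      ███████████████████████
█   ██████████████████████████
██  ████ █████████████████████
█B █████ █████████████████████
██↖  █████████████████████████
█  ↖  ████████████████████████
█   ↖  ███████████████████████
█████↖   ███ ███████████ ██  █
█████ ↖          █  █  █     █
█ ███  ↖←←←←←←←A             █
██████████████████████████████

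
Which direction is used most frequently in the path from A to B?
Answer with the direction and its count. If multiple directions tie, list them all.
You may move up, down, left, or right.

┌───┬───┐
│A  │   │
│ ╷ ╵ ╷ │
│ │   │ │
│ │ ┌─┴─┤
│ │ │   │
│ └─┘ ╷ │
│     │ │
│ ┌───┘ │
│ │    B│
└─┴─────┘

Directions: down, down, down, right, right, up, right, down, down
Counts: {'down': 5, 'right': 3, 'up': 1}
Most common: down (5 times)

Solution:

┌───┬───┐
│A  │   │
│ ╷ ╵ ╷ │
│↓│   │ │
│ │ ┌─┴─┤
│↓│ │↱ ↓│
│ └─┘ ╷ │
│↳ → ↑│↓│
│ ┌───┘ │
│ │    B│
└─┴─────┘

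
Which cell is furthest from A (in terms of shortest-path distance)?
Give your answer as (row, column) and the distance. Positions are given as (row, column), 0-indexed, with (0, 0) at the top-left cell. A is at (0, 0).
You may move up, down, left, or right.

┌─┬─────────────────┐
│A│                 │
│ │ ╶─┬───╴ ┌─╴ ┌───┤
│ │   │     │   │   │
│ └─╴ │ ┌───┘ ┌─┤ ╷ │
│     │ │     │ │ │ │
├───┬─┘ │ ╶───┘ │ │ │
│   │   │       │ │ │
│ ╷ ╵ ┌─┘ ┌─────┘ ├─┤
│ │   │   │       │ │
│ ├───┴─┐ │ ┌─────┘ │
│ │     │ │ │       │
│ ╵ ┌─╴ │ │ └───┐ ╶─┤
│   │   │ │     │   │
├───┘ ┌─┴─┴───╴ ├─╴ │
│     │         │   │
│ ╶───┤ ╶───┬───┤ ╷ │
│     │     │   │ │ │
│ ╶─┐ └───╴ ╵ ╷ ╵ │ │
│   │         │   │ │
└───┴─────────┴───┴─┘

Computing BFS distances from A to all cells:
Furthest cell: (3, 9)
Distance: 62 steps

Path from A to the furthest cell:

┌─┬─────────────────┐
│A│↱ → → → ↓        │
│ │ ╶─┬───╴ ┌─╴ ┌───┤
│↓│↑ ↰│↓ ← ↲│   │↱ ↓│
│ └─╴ │ ┌───┘ ┌─┤ ╷ │
│↳ → ↑│↓│     │ │↑│↓│
├───┬─┘ │ ╶───┘ │ │ │
│↓ ↰│↓ ↲│       │↑│B│
│ ╷ ╵ ┌─┘ ┌─────┘ ├─┤
│↓│↑ ↲│   │↱ → → ↑│ │
│ ├───┴─┐ │ ┌─────┘ │
│↓│↱ → ↓│ │↑│       │
│ ╵ ┌─╴ │ │ └───┐ ╶─┤
│↳ ↑│↓ ↲│ │↑ ← ↰│   │
├───┘ ┌─┴─┴───╴ ├─╴ │
│↓ ← ↲│↱ → → → ↑│   │
│ ╶───┤ ╶───┬───┤ ╷ │
│↳ → ↓│↑ ← ↰│   │ │ │
│ ╶─┐ └───╴ ╵ ╷ ╵ │ │
│   │↳ → → ↑  │   │ │
└───┴─────────┴───┴─┘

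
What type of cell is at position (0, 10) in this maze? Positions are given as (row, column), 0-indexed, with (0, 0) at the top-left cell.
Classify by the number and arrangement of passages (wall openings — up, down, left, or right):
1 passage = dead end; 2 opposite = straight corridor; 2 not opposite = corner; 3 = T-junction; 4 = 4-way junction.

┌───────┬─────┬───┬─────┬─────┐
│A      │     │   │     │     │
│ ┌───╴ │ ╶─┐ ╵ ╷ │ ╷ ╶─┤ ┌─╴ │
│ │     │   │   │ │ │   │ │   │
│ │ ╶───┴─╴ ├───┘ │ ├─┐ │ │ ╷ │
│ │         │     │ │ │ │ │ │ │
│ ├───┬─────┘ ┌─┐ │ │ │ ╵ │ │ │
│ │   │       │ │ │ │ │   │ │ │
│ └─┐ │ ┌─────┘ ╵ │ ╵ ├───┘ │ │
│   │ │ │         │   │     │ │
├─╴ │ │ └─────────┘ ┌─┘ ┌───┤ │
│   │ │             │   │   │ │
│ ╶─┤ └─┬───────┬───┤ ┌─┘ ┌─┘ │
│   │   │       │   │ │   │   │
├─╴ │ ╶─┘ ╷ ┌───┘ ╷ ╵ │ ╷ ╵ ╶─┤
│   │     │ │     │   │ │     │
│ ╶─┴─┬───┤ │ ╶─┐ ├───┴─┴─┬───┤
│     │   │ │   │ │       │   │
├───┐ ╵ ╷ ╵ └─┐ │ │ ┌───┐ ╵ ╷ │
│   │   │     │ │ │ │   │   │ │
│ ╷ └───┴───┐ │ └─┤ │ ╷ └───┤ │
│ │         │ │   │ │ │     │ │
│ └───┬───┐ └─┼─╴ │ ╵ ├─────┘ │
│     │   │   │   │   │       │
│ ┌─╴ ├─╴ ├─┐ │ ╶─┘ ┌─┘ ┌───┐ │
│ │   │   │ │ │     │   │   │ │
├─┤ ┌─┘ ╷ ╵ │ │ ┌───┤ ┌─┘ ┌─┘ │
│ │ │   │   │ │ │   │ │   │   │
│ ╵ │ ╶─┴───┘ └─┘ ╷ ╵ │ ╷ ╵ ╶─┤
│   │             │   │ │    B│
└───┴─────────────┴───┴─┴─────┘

Checking cell at (0, 10):
Number of passages: 3
Cell type: T-junction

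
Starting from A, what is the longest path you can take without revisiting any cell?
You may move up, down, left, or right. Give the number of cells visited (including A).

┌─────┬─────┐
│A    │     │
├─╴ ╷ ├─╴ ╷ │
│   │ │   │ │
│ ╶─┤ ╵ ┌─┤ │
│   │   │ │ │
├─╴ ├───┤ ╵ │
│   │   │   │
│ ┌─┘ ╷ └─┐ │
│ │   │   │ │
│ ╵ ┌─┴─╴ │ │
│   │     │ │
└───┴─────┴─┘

Finding longest simple path using DFS:
Start: (0, 0)
Longest path visits 20 cells
Path: A → right → down → left → down → right → down → left → down → down → right → up → right → up → right → down → right → down → left → left

Solution:

┌─────┬─────┐
│A ↓  │     │
├─╴ ╷ ├─╴ ╷ │
│↓ ↲│ │   │ │
│ ╶─┤ ╵ ┌─┤ │
│↳ ↓│   │ │ │
├─╴ ├───┤ ╵ │
│↓ ↲│↱ ↓│   │
│ ┌─┘ ╷ └─┐ │
│↓│↱ ↑│↳ ↓│ │
│ ╵ ┌─┴─╴ │ │
│↳ ↑│B ← ↲│ │
└───┴─────┴─┘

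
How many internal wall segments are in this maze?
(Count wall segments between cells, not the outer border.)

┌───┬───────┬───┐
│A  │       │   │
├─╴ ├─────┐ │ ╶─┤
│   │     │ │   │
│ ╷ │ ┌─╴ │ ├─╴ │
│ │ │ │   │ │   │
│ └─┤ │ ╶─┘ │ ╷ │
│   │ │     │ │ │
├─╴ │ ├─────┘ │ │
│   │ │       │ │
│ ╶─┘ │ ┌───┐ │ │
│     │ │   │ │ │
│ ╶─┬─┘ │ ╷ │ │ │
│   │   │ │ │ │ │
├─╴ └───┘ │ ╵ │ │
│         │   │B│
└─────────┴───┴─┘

Counting internal wall segments:
Total internal walls: 49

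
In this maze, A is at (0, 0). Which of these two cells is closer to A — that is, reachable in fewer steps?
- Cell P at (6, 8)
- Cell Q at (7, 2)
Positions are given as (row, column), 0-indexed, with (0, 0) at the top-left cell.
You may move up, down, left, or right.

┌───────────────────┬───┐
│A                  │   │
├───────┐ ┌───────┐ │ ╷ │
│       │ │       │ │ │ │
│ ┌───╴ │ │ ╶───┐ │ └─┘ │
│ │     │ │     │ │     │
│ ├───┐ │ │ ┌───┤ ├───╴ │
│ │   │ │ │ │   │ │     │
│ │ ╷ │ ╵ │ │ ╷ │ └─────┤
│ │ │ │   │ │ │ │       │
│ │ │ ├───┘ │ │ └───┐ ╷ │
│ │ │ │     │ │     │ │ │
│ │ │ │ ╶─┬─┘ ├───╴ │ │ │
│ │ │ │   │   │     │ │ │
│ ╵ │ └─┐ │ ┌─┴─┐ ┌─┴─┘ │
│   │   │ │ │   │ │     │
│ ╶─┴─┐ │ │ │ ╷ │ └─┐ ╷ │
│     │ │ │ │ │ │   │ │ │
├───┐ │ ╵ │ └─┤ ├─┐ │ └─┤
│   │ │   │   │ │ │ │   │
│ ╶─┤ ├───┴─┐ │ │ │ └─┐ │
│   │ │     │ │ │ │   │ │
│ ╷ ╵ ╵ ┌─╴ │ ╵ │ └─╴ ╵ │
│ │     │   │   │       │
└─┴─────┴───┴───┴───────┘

Shortest path A → P at (6, 8): 72 steps
Shortest path A → Q at (7, 2): 31 steps

Q is closer (31 steps vs 72 steps).

Path to P:

┌───────────────────┬───┐
│A → → → ↓          │   │
├───────┐ ┌───────┐ │ ╷ │
│↓ ← ← ↰│↓│↱ → → ↓│ │ │ │
│ ┌───╴ │ │ ╶───┐ │ └─┘ │
│↓│    ↑│↓│↑    │↓│     │
│ ├───┐ │ │ ┌───┤ ├───╴ │
│↓│↱ ↓│↑│↓│↑│   │↓│     │
│ │ ╷ │ ╵ │ │ ╷ │ └─────┤
│↓│↑│↓│↑ ↲│↑│ │ │↳ → → ↓│
│ │ │ ├───┘ │ │ └───┐ ╷ │
│↓│↑│↓│↱ → ↑│ │     │ │↓│
│ │ │ │ ╶─┬─┘ ├───╴ │ │ │
│↓│↑│↓│↑ ↰│   │  P  │ │↓│
│ ╵ │ └─┐ │ ┌─┴─┐ ┌─┴─┘ │
│↳ ↑│↳ ↓│↑│ │   │↑│  ↓ ↲│
│ ╶─┴─┐ │ │ │ ╷ │ └─┐ ╷ │
│     │↓│↑│ │ │ │↑ ↰│↓│ │
├───┐ │ ╵ │ └─┤ ├─┐ │ └─┤
│   │ │↳ ↑│   │ │ │↑│↳ ↓│
│ ╶─┤ ├───┴─┐ │ │ │ └─┐ │
│   │ │     │ │ │ │↑ ↰│↓│
│ ╷ ╵ ╵ ┌─╴ │ ╵ │ └─╴ ╵ │
│ │     │   │   │    ↑ ↲│
└─┴─────┴───┴───┴───────┘

Path to Q:

┌───────────────────┬───┐
│A → → → ↓          │   │
├───────┐ ┌───────┐ │ ╷ │
│↓ ← ← ↰│↓│       │ │ │ │
│ ┌───╴ │ │ ╶───┐ │ └─┘ │
│↓│    ↑│↓│     │ │     │
│ ├───┐ │ │ ┌───┤ ├───╴ │
│↓│↱ ↓│↑│↓│ │   │ │     │
│ │ ╷ │ ╵ │ │ ╷ │ └─────┤
│↓│↑│↓│↑ ↲│ │ │ │       │
│ │ │ ├───┘ │ │ └───┐ ╷ │
│↓│↑│↓│     │ │     │ │ │
│ │ │ │ ╶─┬─┘ ├───╴ │ │ │
│↓│↑│↓│   │   │     │ │ │
│ ╵ │ └─┐ │ ┌─┴─┐ ┌─┴─┘ │
│↳ ↑│Q  │ │ │   │ │     │
│ ╶─┴─┐ │ │ │ ╷ │ └─┐ ╷ │
│     │ │ │ │ │ │   │ │ │
├───┐ │ ╵ │ └─┤ ├─┐ │ └─┤
│   │ │   │   │ │ │ │   │
│ ╶─┤ ├───┴─┐ │ │ │ └─┐ │
│   │ │     │ │ │ │   │ │
│ ╷ ╵ ╵ ┌─╴ │ ╵ │ └─╴ ╵ │
│ │     │   │   │       │
└─┴─────┴───┴───┴───────┘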